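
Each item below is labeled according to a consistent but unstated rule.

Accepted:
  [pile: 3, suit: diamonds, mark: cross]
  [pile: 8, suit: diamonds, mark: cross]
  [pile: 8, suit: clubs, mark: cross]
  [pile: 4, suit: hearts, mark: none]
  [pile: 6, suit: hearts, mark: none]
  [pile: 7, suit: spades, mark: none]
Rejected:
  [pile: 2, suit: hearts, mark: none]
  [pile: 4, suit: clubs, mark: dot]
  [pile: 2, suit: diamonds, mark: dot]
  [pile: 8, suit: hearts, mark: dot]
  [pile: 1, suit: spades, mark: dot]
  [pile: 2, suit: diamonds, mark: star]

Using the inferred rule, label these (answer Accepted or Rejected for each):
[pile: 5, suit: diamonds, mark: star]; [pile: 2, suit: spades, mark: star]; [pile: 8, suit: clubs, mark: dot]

Accepted, Rejected, Rejected

A rule that fits every label: mark is not dot AND pile ≥ 3 — true of each 'Accepted' example, false of each 'Rejected' one.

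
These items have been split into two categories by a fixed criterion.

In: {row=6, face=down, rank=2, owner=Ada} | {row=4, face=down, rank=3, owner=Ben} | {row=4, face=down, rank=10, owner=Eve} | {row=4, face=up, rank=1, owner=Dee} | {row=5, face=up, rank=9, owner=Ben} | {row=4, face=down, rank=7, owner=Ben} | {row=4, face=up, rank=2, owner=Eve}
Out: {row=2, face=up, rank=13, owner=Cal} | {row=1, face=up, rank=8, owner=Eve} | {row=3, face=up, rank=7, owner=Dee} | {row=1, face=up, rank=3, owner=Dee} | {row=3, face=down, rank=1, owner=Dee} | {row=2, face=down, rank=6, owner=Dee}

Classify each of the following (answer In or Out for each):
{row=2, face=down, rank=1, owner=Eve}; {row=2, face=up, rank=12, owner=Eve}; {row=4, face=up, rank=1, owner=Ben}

Out, Out, In

All 'In' examples share one property — row ≥ 4 — and every 'Out' example lacks it.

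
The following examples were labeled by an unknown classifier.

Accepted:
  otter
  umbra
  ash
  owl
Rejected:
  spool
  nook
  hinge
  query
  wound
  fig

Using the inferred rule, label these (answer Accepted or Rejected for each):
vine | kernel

Rejected, Rejected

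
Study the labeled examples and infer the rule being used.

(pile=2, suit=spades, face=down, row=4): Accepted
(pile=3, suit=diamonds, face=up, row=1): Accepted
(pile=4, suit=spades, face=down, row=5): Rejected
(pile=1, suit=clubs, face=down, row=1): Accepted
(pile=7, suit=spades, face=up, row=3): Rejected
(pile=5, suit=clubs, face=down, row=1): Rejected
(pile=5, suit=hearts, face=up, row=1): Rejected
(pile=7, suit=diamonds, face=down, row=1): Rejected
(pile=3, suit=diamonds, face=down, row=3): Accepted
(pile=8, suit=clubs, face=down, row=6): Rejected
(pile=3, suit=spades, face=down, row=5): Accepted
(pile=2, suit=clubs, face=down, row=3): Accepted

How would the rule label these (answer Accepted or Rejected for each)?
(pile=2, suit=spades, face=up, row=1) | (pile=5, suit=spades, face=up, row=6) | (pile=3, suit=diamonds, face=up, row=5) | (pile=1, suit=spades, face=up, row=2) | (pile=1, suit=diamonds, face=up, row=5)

A rule that fits every label: pile ≤ 3 — true of each 'Accepted' example, false of each 'Rejected' one.
(pile=2, suit=spades, face=up, row=1) → pile = 2 → Accepted.
(pile=5, suit=spades, face=up, row=6) → pile = 5 → Rejected.
(pile=3, suit=diamonds, face=up, row=5) → pile = 3 → Accepted.
(pile=1, suit=spades, face=up, row=2) → pile = 1 → Accepted.
(pile=1, suit=diamonds, face=up, row=5) → pile = 1 → Accepted.

Accepted, Rejected, Accepted, Accepted, Accepted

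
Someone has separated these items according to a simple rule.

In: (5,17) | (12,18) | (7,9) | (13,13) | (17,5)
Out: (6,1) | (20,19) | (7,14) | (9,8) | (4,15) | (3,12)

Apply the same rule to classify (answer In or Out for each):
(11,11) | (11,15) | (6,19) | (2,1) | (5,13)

The simplest hypothesis consistent with all the labels is: sum is even.
(11,11): 11+11 = 22, matches → In.
(11,15): 11+15 = 26, matches → In.
(6,19): 6+19 = 25, does not fit → Out.
(2,1): 2+1 = 3, does not fit → Out.
(5,13): 5+13 = 18, matches → In.

In, In, Out, Out, In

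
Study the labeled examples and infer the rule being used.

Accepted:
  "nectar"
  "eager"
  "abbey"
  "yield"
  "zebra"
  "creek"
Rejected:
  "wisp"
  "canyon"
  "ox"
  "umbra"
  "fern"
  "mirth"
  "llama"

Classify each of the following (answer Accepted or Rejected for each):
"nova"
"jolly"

All 'Accepted' examples share one property — length ≥ 5 AND contains 'e' — and every 'Rejected' example lacks it.
"nova": Rejected (length 4, no 'e'). "jolly": Rejected (length 5, no 'e').

Rejected, Rejected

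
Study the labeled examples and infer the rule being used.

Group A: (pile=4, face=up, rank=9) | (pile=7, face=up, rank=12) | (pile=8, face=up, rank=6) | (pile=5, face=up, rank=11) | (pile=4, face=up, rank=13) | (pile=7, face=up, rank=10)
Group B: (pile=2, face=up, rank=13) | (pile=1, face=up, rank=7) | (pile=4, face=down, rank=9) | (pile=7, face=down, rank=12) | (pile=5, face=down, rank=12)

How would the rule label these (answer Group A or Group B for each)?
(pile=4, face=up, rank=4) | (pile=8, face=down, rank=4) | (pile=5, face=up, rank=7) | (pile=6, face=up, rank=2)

Group A, Group B, Group A, Group A

The simplest hypothesis consistent with all the labels is: face is up AND pile ≥ 4.
(pile=4, face=up, rank=4) → face is up, pile = 4 → Group A.
(pile=8, face=down, rank=4) → face is down, pile = 8 → Group B.
(pile=5, face=up, rank=7) → face is up, pile = 5 → Group A.
(pile=6, face=up, rank=2) → face is up, pile = 6 → Group A.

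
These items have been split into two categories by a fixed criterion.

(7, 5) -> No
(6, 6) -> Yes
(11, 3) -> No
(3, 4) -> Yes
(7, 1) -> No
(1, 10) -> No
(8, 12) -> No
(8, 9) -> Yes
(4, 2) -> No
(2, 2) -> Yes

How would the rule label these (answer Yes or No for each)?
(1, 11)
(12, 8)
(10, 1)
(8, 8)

The pattern is that an item is 'Yes' exactly when: |first − second| ≤ 1.

No, No, No, Yes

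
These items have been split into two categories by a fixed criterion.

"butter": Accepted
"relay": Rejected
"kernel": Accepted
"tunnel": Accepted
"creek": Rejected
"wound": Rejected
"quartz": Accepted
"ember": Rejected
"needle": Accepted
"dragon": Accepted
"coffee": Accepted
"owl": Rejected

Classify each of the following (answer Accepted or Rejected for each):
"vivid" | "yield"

Rejected, Rejected

All 'Accepted' examples share one property — even length — and every 'Rejected' example lacks it.
"vivid": Rejected (length 5).
"yield": Rejected (length 5).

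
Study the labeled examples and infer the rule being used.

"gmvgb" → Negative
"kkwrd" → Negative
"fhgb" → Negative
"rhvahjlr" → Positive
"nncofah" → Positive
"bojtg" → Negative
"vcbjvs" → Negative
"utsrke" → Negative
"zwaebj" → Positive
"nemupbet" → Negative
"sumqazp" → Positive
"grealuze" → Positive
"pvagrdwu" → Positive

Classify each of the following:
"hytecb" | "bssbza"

Negative, Positive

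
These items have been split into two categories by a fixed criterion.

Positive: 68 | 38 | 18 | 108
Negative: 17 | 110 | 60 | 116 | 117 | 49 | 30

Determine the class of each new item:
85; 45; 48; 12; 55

Negative, Negative, Positive, Negative, Negative

The classifier is using: ends in digit 8.
85 — last digit 5, hence Negative.
45 — last digit 5, hence Negative.
48 — last digit 8, hence Positive.
12 — last digit 2, hence Negative.
55 — last digit 5, hence Negative.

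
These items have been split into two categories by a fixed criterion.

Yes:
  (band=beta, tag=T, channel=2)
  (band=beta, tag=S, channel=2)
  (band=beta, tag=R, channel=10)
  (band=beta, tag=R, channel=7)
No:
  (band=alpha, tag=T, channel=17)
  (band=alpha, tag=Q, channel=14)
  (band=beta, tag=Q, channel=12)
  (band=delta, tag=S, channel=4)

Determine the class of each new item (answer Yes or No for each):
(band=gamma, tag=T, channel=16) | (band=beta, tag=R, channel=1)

Every 'Yes' example satisfies: band is beta AND channel ≤ 10. None of the 'No' examples do.
(band=gamma, tag=T, channel=16) — band is gamma, channel = 16, hence No. (band=beta, tag=R, channel=1) — band is beta, channel = 1, hence Yes.

No, Yes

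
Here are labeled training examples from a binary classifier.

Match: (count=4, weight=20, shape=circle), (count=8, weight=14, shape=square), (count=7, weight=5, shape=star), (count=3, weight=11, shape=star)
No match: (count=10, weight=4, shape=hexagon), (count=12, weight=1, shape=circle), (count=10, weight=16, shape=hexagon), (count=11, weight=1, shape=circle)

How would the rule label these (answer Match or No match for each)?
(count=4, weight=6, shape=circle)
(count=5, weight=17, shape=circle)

The common property of the 'Match' items is: count ≤ 8. No 'No match' item has it.
(count=4, weight=6, shape=circle): count = 4 — has this property, so Match. (count=5, weight=17, shape=circle): count = 5 — has this property, so Match.

Match, Match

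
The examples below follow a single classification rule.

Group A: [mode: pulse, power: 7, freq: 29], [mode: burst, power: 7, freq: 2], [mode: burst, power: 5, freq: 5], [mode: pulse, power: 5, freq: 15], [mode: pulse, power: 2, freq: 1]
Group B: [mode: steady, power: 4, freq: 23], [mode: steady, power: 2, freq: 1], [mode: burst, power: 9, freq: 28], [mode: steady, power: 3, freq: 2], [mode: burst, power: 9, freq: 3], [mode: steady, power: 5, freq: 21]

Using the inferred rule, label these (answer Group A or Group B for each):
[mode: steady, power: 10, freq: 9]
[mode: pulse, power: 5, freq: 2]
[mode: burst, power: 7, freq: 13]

Group B, Group A, Group A

'Group A' ⟺ mode is not steady AND power ≤ 7.
[mode: steady, power: 10, freq: 9]: mode is steady, power = 10 — fails the rule, so Group B. [mode: pulse, power: 5, freq: 2]: mode is pulse, power = 5 — passes, so Group A. [mode: burst, power: 7, freq: 13]: mode is burst, power = 7 — passes, so Group A.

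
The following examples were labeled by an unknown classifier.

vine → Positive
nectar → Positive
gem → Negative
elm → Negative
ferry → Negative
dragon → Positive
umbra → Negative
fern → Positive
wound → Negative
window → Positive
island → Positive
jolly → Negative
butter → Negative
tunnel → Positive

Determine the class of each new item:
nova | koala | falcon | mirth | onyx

One predicate separates the groups cleanly: even length AND contains 'n'.

Positive, Negative, Positive, Negative, Positive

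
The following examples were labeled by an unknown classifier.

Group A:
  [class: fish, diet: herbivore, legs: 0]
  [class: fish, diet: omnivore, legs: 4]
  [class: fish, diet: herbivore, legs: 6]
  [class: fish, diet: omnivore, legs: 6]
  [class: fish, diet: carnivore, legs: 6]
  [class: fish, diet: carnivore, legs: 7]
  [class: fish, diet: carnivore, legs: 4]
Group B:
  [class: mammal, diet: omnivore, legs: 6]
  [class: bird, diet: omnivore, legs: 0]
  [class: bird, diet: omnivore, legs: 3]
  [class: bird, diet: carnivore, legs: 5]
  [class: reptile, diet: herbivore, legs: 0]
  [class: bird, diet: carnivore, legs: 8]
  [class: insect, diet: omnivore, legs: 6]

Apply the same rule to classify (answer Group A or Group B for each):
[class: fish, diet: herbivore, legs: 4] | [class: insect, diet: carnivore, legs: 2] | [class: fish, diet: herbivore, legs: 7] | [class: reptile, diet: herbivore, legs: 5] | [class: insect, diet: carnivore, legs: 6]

'Group A' ⟺ class is fish.
[class: fish, diet: herbivore, legs: 4]: class is fish — passes, so Group A. [class: insect, diet: carnivore, legs: 2]: class is insect — fails this test, so Group B. [class: fish, diet: herbivore, legs: 7]: class is fish — passes, so Group A. [class: reptile, diet: herbivore, legs: 5]: class is reptile — fails this test, so Group B. [class: insect, diet: carnivore, legs: 6]: class is insect — fails this test, so Group B.

Group A, Group B, Group A, Group B, Group B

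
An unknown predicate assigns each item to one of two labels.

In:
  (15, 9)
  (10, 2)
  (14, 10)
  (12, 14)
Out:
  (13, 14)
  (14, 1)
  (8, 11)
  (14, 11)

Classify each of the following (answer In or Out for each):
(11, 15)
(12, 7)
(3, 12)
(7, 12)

Checking candidate rules against both groups, what survives is: sum is even.

In, Out, Out, Out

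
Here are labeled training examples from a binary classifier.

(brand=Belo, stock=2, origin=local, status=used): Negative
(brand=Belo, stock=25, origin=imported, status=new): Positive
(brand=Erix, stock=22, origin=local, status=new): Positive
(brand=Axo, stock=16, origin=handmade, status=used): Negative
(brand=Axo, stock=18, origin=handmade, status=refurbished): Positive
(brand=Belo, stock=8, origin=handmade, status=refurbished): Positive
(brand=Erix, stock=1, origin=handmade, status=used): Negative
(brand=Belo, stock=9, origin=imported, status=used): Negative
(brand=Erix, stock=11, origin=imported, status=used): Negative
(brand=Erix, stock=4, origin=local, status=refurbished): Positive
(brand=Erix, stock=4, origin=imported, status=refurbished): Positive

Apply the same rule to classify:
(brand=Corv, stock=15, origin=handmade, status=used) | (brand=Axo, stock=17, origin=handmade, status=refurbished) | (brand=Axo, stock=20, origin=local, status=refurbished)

Negative, Positive, Positive

Every 'Positive' example satisfies: status is not used. None of the 'Negative' examples do.
(brand=Corv, stock=15, origin=handmade, status=used): status is used, doesn't qualify → Negative.
(brand=Axo, stock=17, origin=handmade, status=refurbished): status is refurbished, matches → Positive.
(brand=Axo, stock=20, origin=local, status=refurbished): status is refurbished, matches → Positive.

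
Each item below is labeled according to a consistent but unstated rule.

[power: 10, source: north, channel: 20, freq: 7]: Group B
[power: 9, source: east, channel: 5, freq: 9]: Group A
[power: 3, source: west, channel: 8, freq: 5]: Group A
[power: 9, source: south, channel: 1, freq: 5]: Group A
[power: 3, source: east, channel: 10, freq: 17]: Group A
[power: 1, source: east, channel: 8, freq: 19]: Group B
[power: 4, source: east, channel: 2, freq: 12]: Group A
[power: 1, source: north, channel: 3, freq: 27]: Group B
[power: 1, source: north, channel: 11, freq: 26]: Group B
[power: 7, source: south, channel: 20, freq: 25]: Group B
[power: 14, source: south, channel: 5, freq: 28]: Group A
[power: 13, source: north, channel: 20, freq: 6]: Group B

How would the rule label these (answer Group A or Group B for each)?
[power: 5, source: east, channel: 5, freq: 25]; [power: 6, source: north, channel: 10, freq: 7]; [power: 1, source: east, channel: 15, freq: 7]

Group A, Group A, Group B

Every 'Group A' example satisfies: channel ≤ 10 AND power ≥ 3. None of the 'Group B' examples do.
[power: 5, source: east, channel: 5, freq: 25]: channel = 5, power = 5 — checks out, so Group A. [power: 6, source: north, channel: 10, freq: 7]: channel = 10, power = 6 — checks out, so Group A. [power: 1, source: east, channel: 15, freq: 7]: channel = 15, power = 1 — fails the rule, so Group B.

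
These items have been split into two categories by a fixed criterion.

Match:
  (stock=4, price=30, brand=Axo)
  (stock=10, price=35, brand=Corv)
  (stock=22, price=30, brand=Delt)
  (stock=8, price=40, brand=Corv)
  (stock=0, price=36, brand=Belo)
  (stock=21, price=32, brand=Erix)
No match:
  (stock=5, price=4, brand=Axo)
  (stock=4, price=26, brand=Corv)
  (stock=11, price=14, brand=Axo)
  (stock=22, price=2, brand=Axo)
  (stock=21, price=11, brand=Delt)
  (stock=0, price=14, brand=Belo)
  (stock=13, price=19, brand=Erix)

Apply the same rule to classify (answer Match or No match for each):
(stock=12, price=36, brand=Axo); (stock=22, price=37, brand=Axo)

All 'Match' examples share one property — price ≥ 30 — and every 'No match' example lacks it.
(stock=12, price=36, brand=Axo) — price = 36, hence Match. (stock=22, price=37, brand=Axo) — price = 37, hence Match.

Match, Match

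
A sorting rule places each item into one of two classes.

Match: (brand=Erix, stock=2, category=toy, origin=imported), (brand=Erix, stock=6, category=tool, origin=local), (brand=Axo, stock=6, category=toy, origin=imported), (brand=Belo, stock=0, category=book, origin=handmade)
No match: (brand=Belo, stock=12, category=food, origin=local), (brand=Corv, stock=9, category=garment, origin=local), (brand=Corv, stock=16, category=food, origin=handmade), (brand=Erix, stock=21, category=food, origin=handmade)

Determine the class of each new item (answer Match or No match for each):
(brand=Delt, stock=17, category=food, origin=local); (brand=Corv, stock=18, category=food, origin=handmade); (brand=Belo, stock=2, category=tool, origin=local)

The pattern is that an item is 'Match' exactly when: stock ≤ 6.
(brand=Delt, stock=17, category=food, origin=local): stock = 17, fails the rule → No match.
(brand=Corv, stock=18, category=food, origin=handmade): stock = 18, fails the rule → No match.
(brand=Belo, stock=2, category=tool, origin=local): stock = 2, has this property → Match.

No match, No match, Match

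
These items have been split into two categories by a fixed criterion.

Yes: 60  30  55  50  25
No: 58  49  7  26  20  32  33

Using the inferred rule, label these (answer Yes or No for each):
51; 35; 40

No, Yes, Yes

The rule appears to be: multiple of 5 AND at least 25.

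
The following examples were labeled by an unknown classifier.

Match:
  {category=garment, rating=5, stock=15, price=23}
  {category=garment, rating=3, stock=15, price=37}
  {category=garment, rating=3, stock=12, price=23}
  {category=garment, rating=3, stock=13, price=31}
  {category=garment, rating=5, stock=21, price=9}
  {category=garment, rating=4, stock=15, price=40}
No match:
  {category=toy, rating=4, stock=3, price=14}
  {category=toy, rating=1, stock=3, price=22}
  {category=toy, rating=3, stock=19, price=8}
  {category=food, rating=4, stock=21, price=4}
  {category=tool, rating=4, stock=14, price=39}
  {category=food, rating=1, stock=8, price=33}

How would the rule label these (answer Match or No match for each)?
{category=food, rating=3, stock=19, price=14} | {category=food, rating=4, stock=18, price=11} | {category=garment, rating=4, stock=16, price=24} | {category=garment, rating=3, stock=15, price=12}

No match, No match, Match, Match

Comparing the two groups points to one rule — category is garment.
No match: {category=food, rating=3, stock=19, price=14}, since category is food. No match: {category=food, rating=4, stock=18, price=11}, since category is food. Match: {category=garment, rating=4, stock=16, price=24}, since category is garment. Match: {category=garment, rating=3, stock=15, price=12}, since category is garment.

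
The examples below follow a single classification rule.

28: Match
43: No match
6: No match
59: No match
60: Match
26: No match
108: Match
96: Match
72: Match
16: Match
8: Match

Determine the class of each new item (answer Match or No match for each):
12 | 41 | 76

Match, No match, Match

The classifier is using: multiple of 4.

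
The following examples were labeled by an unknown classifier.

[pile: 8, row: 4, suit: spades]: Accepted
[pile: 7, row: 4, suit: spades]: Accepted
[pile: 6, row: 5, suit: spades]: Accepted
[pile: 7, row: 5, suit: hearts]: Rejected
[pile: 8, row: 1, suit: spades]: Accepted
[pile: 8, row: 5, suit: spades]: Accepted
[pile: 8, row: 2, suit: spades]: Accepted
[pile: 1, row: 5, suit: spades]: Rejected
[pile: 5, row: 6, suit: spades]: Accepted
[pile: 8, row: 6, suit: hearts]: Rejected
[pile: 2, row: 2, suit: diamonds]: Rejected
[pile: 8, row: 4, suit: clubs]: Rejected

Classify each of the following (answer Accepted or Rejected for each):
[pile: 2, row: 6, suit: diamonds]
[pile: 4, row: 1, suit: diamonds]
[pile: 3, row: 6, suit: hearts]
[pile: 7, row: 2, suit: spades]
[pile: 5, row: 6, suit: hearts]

Rejected, Rejected, Rejected, Accepted, Rejected

All 'Accepted' examples share one property — suit is spades AND pile ≥ 2 — and every 'Rejected' example lacks it.
[pile: 2, row: 6, suit: diamonds] — suit is diamonds, pile = 2, hence Rejected. [pile: 4, row: 1, suit: diamonds] — suit is diamonds, pile = 4, hence Rejected. [pile: 3, row: 6, suit: hearts] — suit is hearts, pile = 3, hence Rejected. [pile: 7, row: 2, suit: spades] — suit is spades, pile = 7, hence Accepted. [pile: 5, row: 6, suit: hearts] — suit is hearts, pile = 5, hence Rejected.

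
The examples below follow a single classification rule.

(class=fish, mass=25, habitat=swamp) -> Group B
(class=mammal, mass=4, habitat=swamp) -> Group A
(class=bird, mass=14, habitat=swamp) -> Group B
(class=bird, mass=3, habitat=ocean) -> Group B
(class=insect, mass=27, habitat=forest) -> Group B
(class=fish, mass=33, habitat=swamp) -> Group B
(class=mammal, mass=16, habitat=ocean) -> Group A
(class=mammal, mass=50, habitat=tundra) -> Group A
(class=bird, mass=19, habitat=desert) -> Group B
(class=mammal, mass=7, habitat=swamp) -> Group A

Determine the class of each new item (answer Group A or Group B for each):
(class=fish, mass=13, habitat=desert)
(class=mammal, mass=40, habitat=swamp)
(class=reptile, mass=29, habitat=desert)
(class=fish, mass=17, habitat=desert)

Looking at the examples, the only property every 'Group A' case has and every 'Group B' case lacks is: class is mammal.
(class=fish, mass=13, habitat=desert): Group B (class is fish). (class=mammal, mass=40, habitat=swamp): Group A (class is mammal). (class=reptile, mass=29, habitat=desert): Group B (class is reptile). (class=fish, mass=17, habitat=desert): Group B (class is fish).

Group B, Group A, Group B, Group B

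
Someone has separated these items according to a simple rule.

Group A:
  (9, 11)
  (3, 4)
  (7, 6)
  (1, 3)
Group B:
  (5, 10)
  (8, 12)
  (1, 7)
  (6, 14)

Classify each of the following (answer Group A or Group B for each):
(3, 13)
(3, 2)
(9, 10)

Group B, Group A, Group A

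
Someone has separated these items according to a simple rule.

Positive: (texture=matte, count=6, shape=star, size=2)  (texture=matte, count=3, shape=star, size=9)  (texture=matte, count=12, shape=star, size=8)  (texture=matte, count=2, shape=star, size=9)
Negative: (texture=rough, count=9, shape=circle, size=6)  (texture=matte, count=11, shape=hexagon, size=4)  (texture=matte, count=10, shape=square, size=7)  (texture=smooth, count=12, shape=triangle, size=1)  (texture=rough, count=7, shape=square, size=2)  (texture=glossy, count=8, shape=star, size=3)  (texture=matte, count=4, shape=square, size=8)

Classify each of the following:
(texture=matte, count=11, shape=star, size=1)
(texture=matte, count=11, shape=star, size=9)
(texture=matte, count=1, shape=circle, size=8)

'Positive' ⟺ texture is matte AND shape is star.
(texture=matte, count=11, shape=star, size=1): texture is matte, shape is star — qualifies, so Positive. (texture=matte, count=11, shape=star, size=9): texture is matte, shape is star — qualifies, so Positive. (texture=matte, count=1, shape=circle, size=8): texture is matte, shape is circle — fails this test, so Negative.

Positive, Positive, Negative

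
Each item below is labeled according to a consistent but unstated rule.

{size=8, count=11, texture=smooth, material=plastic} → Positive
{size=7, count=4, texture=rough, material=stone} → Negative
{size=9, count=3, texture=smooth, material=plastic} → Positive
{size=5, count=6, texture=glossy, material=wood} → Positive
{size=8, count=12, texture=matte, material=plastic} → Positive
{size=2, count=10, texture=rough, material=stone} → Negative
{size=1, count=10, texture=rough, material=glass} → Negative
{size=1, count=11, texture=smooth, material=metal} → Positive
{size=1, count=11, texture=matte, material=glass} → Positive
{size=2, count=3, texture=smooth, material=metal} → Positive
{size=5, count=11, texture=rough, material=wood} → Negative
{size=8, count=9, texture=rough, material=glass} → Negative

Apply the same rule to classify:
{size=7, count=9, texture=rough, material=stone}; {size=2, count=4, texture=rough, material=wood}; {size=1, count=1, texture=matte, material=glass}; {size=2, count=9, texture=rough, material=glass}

Negative, Negative, Positive, Negative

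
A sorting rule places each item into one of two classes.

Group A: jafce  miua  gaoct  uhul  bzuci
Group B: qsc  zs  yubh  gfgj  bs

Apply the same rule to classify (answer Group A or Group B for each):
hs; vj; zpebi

Group B, Group B, Group A

The pattern is that an item is 'Group A' exactly when: has ≥ 2 vowels.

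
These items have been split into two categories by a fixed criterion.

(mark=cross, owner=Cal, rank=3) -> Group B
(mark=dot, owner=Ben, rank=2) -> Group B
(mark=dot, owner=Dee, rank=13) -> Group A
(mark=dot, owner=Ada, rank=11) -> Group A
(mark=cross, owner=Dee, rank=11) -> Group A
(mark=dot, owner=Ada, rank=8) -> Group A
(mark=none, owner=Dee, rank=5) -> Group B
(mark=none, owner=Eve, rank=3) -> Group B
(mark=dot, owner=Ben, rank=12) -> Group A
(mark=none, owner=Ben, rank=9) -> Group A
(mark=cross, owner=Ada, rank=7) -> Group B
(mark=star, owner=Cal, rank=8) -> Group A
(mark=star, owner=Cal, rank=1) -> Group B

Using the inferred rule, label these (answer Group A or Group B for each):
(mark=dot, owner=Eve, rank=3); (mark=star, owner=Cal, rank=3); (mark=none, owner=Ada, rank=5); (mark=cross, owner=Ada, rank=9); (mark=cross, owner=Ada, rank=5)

Group B, Group B, Group B, Group A, Group B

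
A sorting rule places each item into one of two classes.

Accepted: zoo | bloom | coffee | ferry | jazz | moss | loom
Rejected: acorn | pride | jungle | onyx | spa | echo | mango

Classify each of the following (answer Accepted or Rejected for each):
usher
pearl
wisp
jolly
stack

Rejected, Rejected, Rejected, Accepted, Rejected

The rule appears to be: has a double letter.
usher → no doubled letter → Rejected. pearl → no doubled letter → Rejected. wisp → no doubled letter → Rejected. jolly → 'll' doubled → Accepted. stack → no doubled letter → Rejected.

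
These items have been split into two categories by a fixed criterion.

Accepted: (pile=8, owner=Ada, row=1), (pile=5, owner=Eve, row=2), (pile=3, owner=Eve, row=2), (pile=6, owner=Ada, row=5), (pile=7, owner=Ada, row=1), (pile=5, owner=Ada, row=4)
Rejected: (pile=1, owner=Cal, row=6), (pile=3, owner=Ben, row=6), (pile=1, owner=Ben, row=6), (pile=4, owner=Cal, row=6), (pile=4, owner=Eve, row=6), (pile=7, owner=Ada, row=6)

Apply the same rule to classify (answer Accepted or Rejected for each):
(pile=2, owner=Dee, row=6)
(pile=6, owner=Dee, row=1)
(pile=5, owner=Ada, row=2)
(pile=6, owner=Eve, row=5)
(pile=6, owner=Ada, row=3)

The pattern is that an item is 'Accepted' exactly when: row ≤ 5.
Rejected: (pile=2, owner=Dee, row=6), since row = 6. Accepted: (pile=6, owner=Dee, row=1), since row = 1. Accepted: (pile=5, owner=Ada, row=2), since row = 2. Accepted: (pile=6, owner=Eve, row=5), since row = 5. Accepted: (pile=6, owner=Ada, row=3), since row = 3.

Rejected, Accepted, Accepted, Accepted, Accepted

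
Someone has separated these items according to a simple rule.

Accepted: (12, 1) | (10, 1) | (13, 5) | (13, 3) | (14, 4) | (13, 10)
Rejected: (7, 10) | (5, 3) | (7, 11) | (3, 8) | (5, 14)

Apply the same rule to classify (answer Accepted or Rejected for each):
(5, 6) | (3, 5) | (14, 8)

Rejected, Rejected, Accepted

The distinguishing property — first ≥ 8 — holds for all the 'Accepted' cases and none of the 'Rejected' cases.
Rejected: (5, 6), since first 5.
Rejected: (3, 5), since first 3.
Accepted: (14, 8), since first 14.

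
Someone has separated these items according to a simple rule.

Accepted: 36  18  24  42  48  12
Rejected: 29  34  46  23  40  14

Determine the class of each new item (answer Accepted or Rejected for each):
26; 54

All 'Accepted' examples share one property — multiple of 3 — and every 'Rejected' example lacks it.
26: Rejected (26 = 3·8 + 2). 54: Accepted (54 = 3·18).

Rejected, Accepted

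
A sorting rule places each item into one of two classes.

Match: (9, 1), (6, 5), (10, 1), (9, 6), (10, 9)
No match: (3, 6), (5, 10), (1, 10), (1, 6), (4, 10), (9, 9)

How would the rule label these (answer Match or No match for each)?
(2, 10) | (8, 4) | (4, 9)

The pattern is that an item is 'Match' exactly when: first > second.
(2, 10): No match (2 < 10).
(8, 4): Match (8 > 4).
(4, 9): No match (4 < 9).

No match, Match, No match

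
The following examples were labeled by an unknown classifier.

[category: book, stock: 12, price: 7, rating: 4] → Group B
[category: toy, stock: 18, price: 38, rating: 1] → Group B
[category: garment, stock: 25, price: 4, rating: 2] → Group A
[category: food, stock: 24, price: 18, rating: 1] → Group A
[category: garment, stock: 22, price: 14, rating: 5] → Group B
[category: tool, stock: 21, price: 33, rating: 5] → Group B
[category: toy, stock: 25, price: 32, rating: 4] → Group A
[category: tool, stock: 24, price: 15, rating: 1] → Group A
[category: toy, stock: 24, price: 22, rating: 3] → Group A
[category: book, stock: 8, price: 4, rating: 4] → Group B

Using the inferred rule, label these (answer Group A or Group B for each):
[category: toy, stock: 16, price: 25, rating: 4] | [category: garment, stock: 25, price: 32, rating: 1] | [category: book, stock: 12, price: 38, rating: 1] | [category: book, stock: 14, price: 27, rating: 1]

The common property of the 'Group A' items is: stock ≥ 24. No 'Group B' item has it.
[category: toy, stock: 16, price: 25, rating: 4] → stock = 16 → Group B.
[category: garment, stock: 25, price: 32, rating: 1] → stock = 25 → Group A.
[category: book, stock: 12, price: 38, rating: 1] → stock = 12 → Group B.
[category: book, stock: 14, price: 27, rating: 1] → stock = 14 → Group B.

Group B, Group A, Group B, Group B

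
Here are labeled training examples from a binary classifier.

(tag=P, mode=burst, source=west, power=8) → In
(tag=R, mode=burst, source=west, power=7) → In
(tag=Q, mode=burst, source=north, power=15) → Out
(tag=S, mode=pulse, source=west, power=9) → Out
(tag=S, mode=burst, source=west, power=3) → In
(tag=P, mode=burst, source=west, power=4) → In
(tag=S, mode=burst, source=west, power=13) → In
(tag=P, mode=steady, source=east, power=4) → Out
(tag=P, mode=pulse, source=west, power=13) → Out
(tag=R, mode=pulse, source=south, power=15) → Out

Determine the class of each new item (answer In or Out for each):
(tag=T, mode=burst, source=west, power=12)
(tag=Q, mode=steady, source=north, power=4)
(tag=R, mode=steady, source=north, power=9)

A rule that fits every label: source is west AND mode is burst — true of each 'In' example, false of each 'Out' one.
(tag=T, mode=burst, source=west, power=12) — source is west, mode is burst, hence In.
(tag=Q, mode=steady, source=north, power=4) — source is north, mode is steady, hence Out.
(tag=R, mode=steady, source=north, power=9) — source is north, mode is steady, hence Out.

In, Out, Out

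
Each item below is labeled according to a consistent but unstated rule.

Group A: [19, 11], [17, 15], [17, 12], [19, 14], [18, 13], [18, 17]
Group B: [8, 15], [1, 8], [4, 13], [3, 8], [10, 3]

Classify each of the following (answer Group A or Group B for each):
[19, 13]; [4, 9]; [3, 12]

The classifier is using: sum ≥ 29.

Group A, Group B, Group B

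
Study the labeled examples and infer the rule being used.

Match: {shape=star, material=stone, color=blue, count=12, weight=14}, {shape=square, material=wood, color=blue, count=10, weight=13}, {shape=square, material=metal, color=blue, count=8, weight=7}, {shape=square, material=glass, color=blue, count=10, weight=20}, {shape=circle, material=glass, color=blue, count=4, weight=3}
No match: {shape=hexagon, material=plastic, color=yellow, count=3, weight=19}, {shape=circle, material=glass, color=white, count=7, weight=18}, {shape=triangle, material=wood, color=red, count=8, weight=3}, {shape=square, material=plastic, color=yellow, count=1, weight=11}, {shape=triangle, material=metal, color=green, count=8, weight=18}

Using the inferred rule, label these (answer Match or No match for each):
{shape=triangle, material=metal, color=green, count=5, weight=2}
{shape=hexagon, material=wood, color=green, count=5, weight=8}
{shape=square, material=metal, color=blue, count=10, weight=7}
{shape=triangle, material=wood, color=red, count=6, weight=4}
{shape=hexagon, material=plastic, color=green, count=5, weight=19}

The rule appears to be: color is blue.
{shape=triangle, material=metal, color=green, count=5, weight=2}: color is green — fails this test, so No match. {shape=hexagon, material=wood, color=green, count=5, weight=8}: color is green — fails this test, so No match. {shape=square, material=metal, color=blue, count=10, weight=7}: color is blue — checks out, so Match. {shape=triangle, material=wood, color=red, count=6, weight=4}: color is red — fails this test, so No match. {shape=hexagon, material=plastic, color=green, count=5, weight=19}: color is green — fails this test, so No match.

No match, No match, Match, No match, No match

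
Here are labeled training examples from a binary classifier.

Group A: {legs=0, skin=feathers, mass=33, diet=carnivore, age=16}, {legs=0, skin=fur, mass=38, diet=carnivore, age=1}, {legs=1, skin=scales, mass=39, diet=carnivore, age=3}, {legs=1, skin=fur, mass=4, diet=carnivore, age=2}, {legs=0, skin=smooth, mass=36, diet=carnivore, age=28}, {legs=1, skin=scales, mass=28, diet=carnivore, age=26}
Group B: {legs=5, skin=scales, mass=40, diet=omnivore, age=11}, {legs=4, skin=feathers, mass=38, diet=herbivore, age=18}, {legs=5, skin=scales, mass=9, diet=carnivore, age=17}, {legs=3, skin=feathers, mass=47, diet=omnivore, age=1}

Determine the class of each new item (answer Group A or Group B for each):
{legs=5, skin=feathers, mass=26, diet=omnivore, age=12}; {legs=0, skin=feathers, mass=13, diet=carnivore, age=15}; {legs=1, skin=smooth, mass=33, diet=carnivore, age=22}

Group B, Group A, Group A

One predicate separates the groups cleanly: legs ≤ 1.
{legs=5, skin=feathers, mass=26, diet=omnivore, age=12}: Group B (legs = 5).
{legs=0, skin=feathers, mass=13, diet=carnivore, age=15}: Group A (legs = 0).
{legs=1, skin=smooth, mass=33, diet=carnivore, age=22}: Group A (legs = 1).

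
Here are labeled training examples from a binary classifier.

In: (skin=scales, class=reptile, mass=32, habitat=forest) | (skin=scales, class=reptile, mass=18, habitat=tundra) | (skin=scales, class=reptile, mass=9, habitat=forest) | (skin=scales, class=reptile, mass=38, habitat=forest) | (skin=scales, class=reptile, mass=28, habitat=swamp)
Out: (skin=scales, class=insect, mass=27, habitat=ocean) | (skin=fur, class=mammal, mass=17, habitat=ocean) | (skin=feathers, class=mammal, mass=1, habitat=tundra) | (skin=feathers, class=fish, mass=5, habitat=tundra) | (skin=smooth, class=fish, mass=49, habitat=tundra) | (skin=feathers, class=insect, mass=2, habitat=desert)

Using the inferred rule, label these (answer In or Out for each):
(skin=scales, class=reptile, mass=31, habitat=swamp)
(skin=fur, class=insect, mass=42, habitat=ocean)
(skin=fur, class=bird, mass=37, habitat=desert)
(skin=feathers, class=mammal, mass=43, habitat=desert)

In, Out, Out, Out

The classifier is using: class is reptile.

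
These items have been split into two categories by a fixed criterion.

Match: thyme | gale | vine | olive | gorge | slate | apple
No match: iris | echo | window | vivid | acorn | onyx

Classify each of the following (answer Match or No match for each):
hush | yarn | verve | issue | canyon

No match, No match, Match, Match, No match

One predicate separates the groups cleanly: ends with 'e'.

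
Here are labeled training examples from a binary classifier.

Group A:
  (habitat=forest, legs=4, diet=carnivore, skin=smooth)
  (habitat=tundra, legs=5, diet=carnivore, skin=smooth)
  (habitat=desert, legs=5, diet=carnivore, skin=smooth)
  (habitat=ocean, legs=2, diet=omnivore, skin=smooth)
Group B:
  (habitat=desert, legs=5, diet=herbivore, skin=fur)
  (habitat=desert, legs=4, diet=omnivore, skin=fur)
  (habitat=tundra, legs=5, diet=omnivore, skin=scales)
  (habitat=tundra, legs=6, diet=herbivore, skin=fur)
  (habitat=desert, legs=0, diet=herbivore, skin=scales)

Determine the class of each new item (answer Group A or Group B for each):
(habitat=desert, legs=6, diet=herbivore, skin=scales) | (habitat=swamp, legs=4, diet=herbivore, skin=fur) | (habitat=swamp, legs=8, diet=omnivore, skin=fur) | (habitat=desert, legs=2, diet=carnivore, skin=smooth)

Group B, Group B, Group B, Group A

All 'Group A' examples share one property — skin is smooth — and every 'Group B' example lacks it.
(habitat=desert, legs=6, diet=herbivore, skin=scales): skin is scales — does not satisfy this, so Group B.
(habitat=swamp, legs=4, diet=herbivore, skin=fur): skin is fur — does not satisfy this, so Group B.
(habitat=swamp, legs=8, diet=omnivore, skin=fur): skin is fur — does not satisfy this, so Group B.
(habitat=desert, legs=2, diet=carnivore, skin=smooth): skin is smooth — checks out, so Group A.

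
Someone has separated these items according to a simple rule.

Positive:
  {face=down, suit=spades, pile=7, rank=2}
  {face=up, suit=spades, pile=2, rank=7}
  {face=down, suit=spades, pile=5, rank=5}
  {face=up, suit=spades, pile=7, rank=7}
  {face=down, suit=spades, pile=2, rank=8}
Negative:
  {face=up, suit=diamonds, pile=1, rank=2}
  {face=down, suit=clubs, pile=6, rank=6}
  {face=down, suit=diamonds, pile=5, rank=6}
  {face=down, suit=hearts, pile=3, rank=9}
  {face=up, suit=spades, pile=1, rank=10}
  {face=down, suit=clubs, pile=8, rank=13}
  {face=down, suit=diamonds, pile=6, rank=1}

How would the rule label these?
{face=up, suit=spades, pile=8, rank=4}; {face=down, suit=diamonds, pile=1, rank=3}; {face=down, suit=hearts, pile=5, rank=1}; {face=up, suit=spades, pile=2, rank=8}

Positive, Negative, Negative, Positive

All 'Positive' examples share one property — suit is spades AND pile ≥ 2 — and every 'Negative' example lacks it.
Positive: {face=up, suit=spades, pile=8, rank=4}, since suit is spades, pile = 8. Negative: {face=down, suit=diamonds, pile=1, rank=3}, since suit is diamonds, pile = 1. Negative: {face=down, suit=hearts, pile=5, rank=1}, since suit is hearts, pile = 5. Positive: {face=up, suit=spades, pile=2, rank=8}, since suit is spades, pile = 2.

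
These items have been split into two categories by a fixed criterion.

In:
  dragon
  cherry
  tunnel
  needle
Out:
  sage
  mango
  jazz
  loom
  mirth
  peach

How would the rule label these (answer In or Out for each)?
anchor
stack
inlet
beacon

In, Out, Out, In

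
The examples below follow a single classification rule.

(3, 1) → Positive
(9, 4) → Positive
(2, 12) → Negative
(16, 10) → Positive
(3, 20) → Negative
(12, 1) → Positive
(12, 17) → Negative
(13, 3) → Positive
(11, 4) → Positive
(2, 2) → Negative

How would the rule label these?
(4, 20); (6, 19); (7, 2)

The classifier is using: first > second.
(4, 20) — 4 < 20, hence Negative. (6, 19) — 6 < 19, hence Negative. (7, 2) — 7 > 2, hence Positive.

Negative, Negative, Positive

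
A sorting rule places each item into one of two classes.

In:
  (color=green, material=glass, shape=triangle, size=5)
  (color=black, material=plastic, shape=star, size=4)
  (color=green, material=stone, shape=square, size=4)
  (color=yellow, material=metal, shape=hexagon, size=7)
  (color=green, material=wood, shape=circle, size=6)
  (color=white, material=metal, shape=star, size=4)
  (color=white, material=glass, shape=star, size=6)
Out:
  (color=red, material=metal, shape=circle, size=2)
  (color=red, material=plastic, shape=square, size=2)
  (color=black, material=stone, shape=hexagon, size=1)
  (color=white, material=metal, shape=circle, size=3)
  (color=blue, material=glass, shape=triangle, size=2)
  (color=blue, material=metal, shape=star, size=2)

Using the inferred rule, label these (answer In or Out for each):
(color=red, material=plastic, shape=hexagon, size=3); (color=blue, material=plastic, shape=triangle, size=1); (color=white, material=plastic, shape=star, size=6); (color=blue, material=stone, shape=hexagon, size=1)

Out, Out, In, Out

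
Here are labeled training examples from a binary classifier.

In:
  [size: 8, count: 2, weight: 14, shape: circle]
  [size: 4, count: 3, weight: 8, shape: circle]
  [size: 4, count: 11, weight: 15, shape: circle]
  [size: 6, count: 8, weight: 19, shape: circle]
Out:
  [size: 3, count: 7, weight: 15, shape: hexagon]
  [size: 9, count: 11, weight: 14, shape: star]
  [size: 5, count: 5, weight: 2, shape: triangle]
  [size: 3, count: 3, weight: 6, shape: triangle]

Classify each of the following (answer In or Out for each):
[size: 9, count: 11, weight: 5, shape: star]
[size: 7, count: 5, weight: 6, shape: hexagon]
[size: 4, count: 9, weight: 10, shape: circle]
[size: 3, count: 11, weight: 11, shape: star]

Out, Out, In, Out

One predicate separates the groups cleanly: shape is circle.
[size: 9, count: 11, weight: 5, shape: star]: Out (shape is star). [size: 7, count: 5, weight: 6, shape: hexagon]: Out (shape is hexagon). [size: 4, count: 9, weight: 10, shape: circle]: In (shape is circle). [size: 3, count: 11, weight: 11, shape: star]: Out (shape is star).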